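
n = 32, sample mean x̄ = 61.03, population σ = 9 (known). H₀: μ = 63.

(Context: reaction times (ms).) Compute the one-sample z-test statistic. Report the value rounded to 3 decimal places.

SE = σ/√n = 9/√32 = 1.5910
z = (x̄−μ₀)/SE = (61.03−63)/1.5910 = -1.2382

test statistic = -1.238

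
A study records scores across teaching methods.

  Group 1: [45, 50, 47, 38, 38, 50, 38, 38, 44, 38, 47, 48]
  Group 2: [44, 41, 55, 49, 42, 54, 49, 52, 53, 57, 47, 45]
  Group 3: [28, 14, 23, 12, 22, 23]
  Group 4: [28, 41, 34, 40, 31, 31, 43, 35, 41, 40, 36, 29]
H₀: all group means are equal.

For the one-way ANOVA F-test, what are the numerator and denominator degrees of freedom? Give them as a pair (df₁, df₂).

degrees of freedom = [3, 38]

k = 4 groups, N = 42 total
df = (k−1, N−k) = (4−1, 42−4) = (3, 38)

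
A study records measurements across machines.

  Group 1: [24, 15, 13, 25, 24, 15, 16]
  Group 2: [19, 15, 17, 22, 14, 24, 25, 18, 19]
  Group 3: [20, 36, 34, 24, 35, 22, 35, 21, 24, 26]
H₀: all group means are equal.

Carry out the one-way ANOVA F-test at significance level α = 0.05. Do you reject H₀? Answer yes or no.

reject H₀: yes

Group means [18.86, 19.22, 27.70], grand mean 22.385
SSB = Σnᵢ(x̄ᵢ−x̄)² = 459.641; SSW = ΣΣ(x−x̄ᵢ)² = 660.513
MSB = 459.641/2 = 229.8206; MSW = 660.513/23 = 28.7179
F = MSB/MSW = 8.0027
df = (2, 23)
p-value (upper-tail) = 0.00230
At α=0.05: p < α → reject H₀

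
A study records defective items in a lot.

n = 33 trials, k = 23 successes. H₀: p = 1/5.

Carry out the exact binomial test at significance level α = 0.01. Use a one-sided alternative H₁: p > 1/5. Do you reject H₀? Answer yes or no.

reject H₀: yes

Exact binomial: n=33, k=23, p₀=1/5=0.2000
P(X≥23) from Σ C(n,i)·p₀^i·(1−p₀)^(n−i)
p-value (one-sided, H₁ greater) = 0.00000
At α=0.01: p < α → reject H₀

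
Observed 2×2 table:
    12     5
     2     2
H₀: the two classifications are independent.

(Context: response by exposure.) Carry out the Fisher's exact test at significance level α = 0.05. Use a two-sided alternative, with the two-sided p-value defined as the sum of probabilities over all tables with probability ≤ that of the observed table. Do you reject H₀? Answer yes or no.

reject H₀: no

Margins: r₁=17, r₂=4, c₁=14, c₂=7, n=21
p_obs = C(17,12)·C(4,2)/C(21,14); sum pmf over tables with pmf ≤ p_obs
p-value (two-sided) = 0.57427
At α=0.05: p ≥ α → fail to reject H₀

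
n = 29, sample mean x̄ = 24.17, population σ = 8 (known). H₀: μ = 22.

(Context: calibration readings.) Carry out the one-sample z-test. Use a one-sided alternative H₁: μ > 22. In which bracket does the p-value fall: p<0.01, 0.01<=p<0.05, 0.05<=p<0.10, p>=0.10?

SE = σ/√n = 8/√29 = 1.4856
z = (x̄−μ₀)/SE = (24.17−22)/1.4856 = 1.4607
p-value (one-sided, H₁ greater) = 0.07205
→ bracket: 0.05<=p<0.10

p-value bracket: 0.05<=p<0.10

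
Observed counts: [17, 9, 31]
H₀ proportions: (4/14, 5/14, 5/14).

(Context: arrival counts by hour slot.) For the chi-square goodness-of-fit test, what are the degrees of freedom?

degrees of freedom = 2

df = k − 1 = 3 − 1 = 2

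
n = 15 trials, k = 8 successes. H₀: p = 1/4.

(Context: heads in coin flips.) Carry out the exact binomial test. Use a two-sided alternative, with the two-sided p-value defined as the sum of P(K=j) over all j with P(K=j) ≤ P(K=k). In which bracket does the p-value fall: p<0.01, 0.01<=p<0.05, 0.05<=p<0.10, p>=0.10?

Exact binomial: n=15, k=8, p₀=1/4=0.2500
P(X=j) = C(n,j)·p₀^j·(1−p₀)^(n−j); p = Σ P(X=j) over j with P(X=j) ≤ P(X=8)
p-value (two-sided) = 0.01730
→ bracket: 0.01<=p<0.05

p-value bracket: 0.01<=p<0.05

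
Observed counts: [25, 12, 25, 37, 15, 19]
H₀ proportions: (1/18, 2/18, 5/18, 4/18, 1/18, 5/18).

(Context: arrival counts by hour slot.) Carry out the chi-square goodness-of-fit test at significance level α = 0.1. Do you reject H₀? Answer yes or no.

reject H₀: yes

n = 133; E_i = n·p_i = [7.39, 14.78, 36.94, 29.56, 7.39, 36.94]
χ² = (25−7.39)²/7.39 + (12−14.78)²/14.78 + (25−36.94)²/36.94 + (37−29.56)²/29.56 + (15−7.39)²/7.39 + (19−36.94)²/36.94 = 64.7902
df = 5
p-value (upper-tail) = 0.00000
At α=0.1: p < α → reject H₀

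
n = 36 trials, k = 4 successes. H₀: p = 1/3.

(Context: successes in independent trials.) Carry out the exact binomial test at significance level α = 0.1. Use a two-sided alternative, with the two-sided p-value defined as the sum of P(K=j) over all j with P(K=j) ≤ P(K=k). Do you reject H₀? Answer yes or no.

Exact binomial: n=36, k=4, p₀=1/3=0.3333
P(X=j) = C(n,j)·p₀^j·(1−p₀)^(n−j); p = Σ P(X=j) over j with P(X=j) ≤ P(X=4)
p-value (two-sided) = 0.00398
At α=0.1: p < α → reject H₀

reject H₀: yes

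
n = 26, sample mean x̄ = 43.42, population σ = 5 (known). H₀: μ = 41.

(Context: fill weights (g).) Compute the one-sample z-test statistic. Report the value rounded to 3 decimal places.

SE = σ/√n = 5/√26 = 0.9806
z = (x̄−μ₀)/SE = (43.42−41)/0.9806 = 2.4679

test statistic = 2.468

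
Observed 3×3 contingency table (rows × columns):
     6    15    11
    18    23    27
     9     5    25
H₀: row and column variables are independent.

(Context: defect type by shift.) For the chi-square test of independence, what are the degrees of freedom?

df = (r−1)(c−1) = (3−1)·(3−1) = 4

degrees of freedom = 4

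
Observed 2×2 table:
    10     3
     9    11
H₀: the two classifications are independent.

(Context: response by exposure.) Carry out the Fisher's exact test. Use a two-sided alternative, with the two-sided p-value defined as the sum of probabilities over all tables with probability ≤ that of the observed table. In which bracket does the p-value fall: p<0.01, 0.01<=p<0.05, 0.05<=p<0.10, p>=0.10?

Margins: r₁=13, r₂=20, c₁=19, c₂=14, n=33
p_obs = C(13,10)·C(20,9)/C(33,19); sum pmf over tables with pmf ≤ p_obs
p-value (two-sided) = 0.08729
→ bracket: 0.05<=p<0.10

p-value bracket: 0.05<=p<0.10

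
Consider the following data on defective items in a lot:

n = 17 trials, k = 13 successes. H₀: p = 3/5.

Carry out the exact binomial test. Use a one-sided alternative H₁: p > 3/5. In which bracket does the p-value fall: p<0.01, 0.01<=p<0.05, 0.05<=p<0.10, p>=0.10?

p-value bracket: p>=0.10

Exact binomial: n=17, k=13, p₀=3/5=0.6000
P(X≥13) from Σ C(n,i)·p₀^i·(1−p₀)^(n−i)
p-value (one-sided, H₁ greater) = 0.12600
→ bracket: p>=0.10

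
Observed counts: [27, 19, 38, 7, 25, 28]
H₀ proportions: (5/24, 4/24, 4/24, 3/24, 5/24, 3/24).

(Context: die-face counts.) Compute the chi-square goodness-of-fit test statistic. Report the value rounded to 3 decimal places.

test statistic = 22.619

n = 144; E_i = n·p_i = [30.00, 24.00, 24.00, 18.00, 30.00, 18.00]
χ² = (27−30.00)²/30.00 + (19−24.00)²/24.00 + (38−24.00)²/24.00 + (7−18.00)²/18.00 + (25−30.00)²/30.00 + (28−18.00)²/18.00 = 22.6194
df = 5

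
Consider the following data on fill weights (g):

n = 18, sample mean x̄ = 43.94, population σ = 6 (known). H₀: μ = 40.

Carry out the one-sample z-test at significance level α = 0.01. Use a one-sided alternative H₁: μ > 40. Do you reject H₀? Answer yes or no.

reject H₀: yes

SE = σ/√n = 6/√18 = 1.4142
z = (x̄−μ₀)/SE = (43.94−40)/1.4142 = 2.7860
p-value (one-sided, H₁ greater) = 0.00267
At α=0.01: p < α → reject H₀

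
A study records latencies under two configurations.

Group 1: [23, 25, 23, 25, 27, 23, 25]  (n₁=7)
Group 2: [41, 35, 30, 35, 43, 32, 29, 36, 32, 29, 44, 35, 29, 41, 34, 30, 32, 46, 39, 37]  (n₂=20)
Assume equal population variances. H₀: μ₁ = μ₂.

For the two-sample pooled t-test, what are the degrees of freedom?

df = n₁ + n₂ − 2 = 7 + 20 − 2 = 25

degrees of freedom = 25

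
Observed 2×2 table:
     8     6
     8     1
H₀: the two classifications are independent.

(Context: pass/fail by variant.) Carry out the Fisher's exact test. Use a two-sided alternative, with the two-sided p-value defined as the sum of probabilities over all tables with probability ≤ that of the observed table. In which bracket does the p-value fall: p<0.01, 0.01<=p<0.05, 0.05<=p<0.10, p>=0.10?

Margins: r₁=14, r₂=9, c₁=16, c₂=7, n=23
p_obs = C(14,8)·C(9,8)/C(23,16); sum pmf over tables with pmf ≤ p_obs
p-value (two-sided) = 0.17596
→ bracket: p>=0.10

p-value bracket: p>=0.10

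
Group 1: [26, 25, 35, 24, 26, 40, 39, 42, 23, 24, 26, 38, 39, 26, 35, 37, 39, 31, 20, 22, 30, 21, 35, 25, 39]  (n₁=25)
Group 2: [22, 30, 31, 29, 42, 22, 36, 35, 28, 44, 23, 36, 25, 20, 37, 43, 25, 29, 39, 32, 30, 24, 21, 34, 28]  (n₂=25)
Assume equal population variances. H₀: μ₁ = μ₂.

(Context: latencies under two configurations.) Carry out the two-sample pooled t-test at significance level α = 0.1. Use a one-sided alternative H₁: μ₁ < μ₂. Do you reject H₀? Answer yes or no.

x̄₁=30.680, s₁=7.146, n₁=25
x̄₂=30.600, s₂=7.077, n₂=25
s_p² = [24·7.146² + 24·7.077²]/48 = 50.5717
SE = √(s_p²·(1/25+1/25)) = 2.0114
t = (30.680−30.600)/2.0114 = 0.0398
df = 48
p-value (one-sided, H₁ less) = 0.51578
At α=0.1: p ≥ α → fail to reject H₀

reject H₀: no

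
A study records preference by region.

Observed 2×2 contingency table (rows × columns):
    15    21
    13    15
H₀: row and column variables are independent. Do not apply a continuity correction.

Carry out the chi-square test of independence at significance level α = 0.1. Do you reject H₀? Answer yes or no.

Row totals [36, 28], col totals [28, 36], n=64
χ² = (15−15.75)²/15.75 + (21−20.25)²/20.25 + (13−12.25)²/12.25 + (15−15.75)²/15.75 = 0.1451
df = 1
p-value (upper-tail) = 0.70324
At α=0.1: p ≥ α → fail to reject H₀

reject H₀: no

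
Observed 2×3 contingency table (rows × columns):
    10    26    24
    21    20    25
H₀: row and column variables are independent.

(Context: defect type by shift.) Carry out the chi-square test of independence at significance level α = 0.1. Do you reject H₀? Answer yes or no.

reject H₀: no

Row totals [60, 66], col totals [31, 46, 49], n=126
χ² = (10−14.76)²/14.76 + (26−21.90)²/21.90 + (24−23.33)²/23.33 + (21−16.24)²/16.24 + (20−24.10)²/24.10 + (25−25.67)²/25.67 = 4.4306
df = 2
p-value (upper-tail) = 0.10912
At α=0.1: p ≥ α → fail to reject H₀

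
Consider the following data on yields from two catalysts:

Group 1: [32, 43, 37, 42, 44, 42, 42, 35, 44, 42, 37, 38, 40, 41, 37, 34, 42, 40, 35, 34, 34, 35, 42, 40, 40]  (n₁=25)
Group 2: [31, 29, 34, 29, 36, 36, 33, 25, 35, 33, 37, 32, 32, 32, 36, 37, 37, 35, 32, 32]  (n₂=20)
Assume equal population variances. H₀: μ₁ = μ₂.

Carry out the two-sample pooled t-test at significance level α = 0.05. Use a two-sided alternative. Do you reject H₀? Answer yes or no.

reject H₀: yes

x̄₁=38.880, s₁=3.609, n₁=25
x̄₂=33.150, s₂=3.150, n₂=20
s_p² = [24·3.609² + 19·3.150²]/43 = 11.6556
SE = √(s_p²·(1/25+1/20)) = 1.0242
t = (38.880−33.150)/1.0242 = 5.5946
df = 43
p-value (two-sided) = 0.00000
At α=0.05: p < α → reject H₀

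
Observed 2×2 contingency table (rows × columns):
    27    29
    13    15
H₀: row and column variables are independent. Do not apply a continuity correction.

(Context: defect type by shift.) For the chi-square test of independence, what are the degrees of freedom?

degrees of freedom = 1

df = (r−1)(c−1) = (2−1)·(2−1) = 1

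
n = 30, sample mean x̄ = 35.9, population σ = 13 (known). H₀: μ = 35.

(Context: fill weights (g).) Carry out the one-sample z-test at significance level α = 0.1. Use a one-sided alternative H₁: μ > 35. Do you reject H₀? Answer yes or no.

SE = σ/√n = 13/√30 = 2.3735
z = (x̄−μ₀)/SE = (35.9−35)/2.3735 = 0.3792
p-value (one-sided, H₁ greater) = 0.35227
At α=0.1: p ≥ α → fail to reject H₀

reject H₀: no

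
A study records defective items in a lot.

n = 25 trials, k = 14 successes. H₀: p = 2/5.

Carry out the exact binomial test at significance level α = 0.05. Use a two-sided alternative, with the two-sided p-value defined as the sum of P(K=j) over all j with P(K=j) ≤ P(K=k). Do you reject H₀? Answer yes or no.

reject H₀: no

Exact binomial: n=25, k=14, p₀=2/5=0.4000
P(X=j) = C(n,j)·p₀^j·(1−p₀)^(n−j); p = Σ P(X=j) over j with P(X=j) ≤ P(X=14)
p-value (two-sided) = 0.10716
At α=0.05: p ≥ α → fail to reject H₀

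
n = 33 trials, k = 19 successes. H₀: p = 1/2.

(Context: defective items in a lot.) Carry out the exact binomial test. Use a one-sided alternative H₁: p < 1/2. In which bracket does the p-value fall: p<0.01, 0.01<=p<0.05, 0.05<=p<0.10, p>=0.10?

Exact binomial: n=33, k=19, p₀=1/2=0.5000
P(X≤19) from Σ C(n,i)·p₀^i·(1−p₀)^(n−i)
p-value (one-sided, H₁ less) = 0.85190
→ bracket: p>=0.10

p-value bracket: p>=0.10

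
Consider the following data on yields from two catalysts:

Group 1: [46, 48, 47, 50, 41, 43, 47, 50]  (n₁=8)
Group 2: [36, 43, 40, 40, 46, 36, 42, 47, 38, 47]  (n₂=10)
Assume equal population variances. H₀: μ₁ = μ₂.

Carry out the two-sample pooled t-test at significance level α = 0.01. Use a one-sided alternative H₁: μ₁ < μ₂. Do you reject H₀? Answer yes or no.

reject H₀: no

x̄₁=46.500, s₁=3.162, n₁=8
x̄₂=41.500, s₂=4.223, n₂=10
s_p² = [7·3.162² + 9·4.223²]/16 = 14.4062
SE = √(s_p²·(1/8+1/10)) = 1.8004
t = (46.500−41.500)/1.8004 = 2.7772
df = 16
p-value (one-sided, H₁ less) = 0.99327
At α=0.01: p ≥ α → fail to reject H₀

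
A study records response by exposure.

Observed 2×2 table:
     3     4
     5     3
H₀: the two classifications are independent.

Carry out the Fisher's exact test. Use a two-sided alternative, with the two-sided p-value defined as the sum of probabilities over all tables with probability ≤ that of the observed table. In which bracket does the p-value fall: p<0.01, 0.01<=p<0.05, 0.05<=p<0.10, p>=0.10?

p-value bracket: p>=0.10

Margins: r₁=7, r₂=8, c₁=8, c₂=7, n=15
p_obs = C(7,3)·C(8,5)/C(15,8); sum pmf over tables with pmf ≤ p_obs
p-value (two-sided) = 0.61927
→ bracket: p>=0.10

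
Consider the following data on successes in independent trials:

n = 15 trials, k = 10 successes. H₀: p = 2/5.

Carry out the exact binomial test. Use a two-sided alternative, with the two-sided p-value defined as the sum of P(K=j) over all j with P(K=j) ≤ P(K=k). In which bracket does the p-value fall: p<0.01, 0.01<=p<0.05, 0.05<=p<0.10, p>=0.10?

Exact binomial: n=15, k=10, p₀=2/5=0.4000
P(X=j) = C(n,j)·p₀^j·(1−p₀)^(n−j); p = Σ P(X=j) over j with P(X=j) ≤ P(X=10)
p-value (two-sided) = 0.06095
→ bracket: 0.05<=p<0.10

p-value bracket: 0.05<=p<0.10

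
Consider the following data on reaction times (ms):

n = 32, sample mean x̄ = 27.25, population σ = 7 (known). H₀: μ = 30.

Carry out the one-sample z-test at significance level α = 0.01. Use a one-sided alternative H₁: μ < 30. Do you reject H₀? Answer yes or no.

SE = σ/√n = 7/√32 = 1.2374
z = (x̄−μ₀)/SE = (27.25−30)/1.2374 = -2.2223
p-value (one-sided, H₁ less) = 0.01313
At α=0.01: p ≥ α → fail to reject H₀

reject H₀: no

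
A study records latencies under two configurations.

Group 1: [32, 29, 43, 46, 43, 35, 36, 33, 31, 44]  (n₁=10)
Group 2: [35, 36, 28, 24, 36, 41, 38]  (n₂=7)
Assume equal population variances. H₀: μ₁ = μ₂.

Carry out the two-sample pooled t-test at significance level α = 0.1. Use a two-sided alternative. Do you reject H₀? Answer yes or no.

reject H₀: no

x̄₁=37.200, s₁=6.215, n₁=10
x̄₂=34.000, s₂=5.916, n₂=7
s_p² = [9·6.215² + 6·5.916²]/15 = 37.1733
SE = √(s_p²·(1/10+1/7)) = 3.0046
t = (37.200−34.000)/3.0046 = 1.0650
df = 15
p-value (two-sided) = 0.30371
At α=0.1: p ≥ α → fail to reject H₀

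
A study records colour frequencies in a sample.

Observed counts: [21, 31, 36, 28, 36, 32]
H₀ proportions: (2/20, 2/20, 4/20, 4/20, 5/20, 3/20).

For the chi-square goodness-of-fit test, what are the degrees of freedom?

df = k − 1 = 6 − 1 = 5

degrees of freedom = 5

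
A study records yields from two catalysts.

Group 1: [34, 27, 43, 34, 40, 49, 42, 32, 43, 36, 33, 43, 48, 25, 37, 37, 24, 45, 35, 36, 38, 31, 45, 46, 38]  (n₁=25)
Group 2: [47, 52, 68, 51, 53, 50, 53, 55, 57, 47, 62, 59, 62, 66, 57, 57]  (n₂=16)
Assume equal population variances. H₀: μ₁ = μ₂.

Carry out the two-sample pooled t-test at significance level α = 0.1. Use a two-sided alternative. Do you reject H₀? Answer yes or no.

x̄₁=37.640, s₁=6.837, n₁=25
x̄₂=56.000, s₂=6.250, n₂=16
s_p² = [24·6.837² + 15·6.250²]/39 = 43.7887
SE = √(s_p²·(1/25+1/16)) = 2.1186
t = (37.640−56.000)/2.1186 = -8.6662
df = 39
p-value (two-sided) = 0.00000
At α=0.1: p < α → reject H₀

reject H₀: yes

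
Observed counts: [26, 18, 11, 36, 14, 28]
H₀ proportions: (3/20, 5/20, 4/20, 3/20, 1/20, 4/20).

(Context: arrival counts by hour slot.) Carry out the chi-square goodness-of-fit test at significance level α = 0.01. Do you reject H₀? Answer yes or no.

reject H₀: yes

n = 133; E_i = n·p_i = [19.95, 33.25, 26.60, 19.95, 6.65, 26.60]
χ² = (26−19.95)²/19.95 + (18−33.25)²/33.25 + (11−26.60)²/26.60 + (36−19.95)²/19.95 + (14−6.65)²/6.65 + (28−26.60)²/26.60 = 39.0877
df = 5
p-value (upper-tail) = 0.00000
At α=0.01: p < α → reject H₀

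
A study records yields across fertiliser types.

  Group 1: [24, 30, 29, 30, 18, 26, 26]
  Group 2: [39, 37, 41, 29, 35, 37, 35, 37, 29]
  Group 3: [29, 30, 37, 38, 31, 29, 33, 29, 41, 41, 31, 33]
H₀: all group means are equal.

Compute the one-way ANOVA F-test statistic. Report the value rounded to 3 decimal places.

test statistic = 9.799

Group means [26.14, 35.44, 33.50], grand mean 32.286
SSB = Σnᵢ(x̄ᵢ−x̄)² = 371.635; SSW = ΣΣ(x−x̄ᵢ)² = 474.079
MSB = 371.635/2 = 185.8175; MSW = 474.079/25 = 18.9632
F = MSB/MSW = 9.7989
df = (2, 25)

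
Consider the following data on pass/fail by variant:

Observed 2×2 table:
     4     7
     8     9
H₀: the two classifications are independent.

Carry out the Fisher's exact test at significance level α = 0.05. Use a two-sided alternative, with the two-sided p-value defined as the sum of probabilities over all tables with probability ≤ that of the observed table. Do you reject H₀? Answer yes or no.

Margins: r₁=11, r₂=17, c₁=12, c₂=16, n=28
p_obs = C(11,4)·C(17,8)/C(28,12); sum pmf over tables with pmf ≤ p_obs
p-value (two-sided) = 0.70465
At α=0.05: p ≥ α → fail to reject H₀

reject H₀: no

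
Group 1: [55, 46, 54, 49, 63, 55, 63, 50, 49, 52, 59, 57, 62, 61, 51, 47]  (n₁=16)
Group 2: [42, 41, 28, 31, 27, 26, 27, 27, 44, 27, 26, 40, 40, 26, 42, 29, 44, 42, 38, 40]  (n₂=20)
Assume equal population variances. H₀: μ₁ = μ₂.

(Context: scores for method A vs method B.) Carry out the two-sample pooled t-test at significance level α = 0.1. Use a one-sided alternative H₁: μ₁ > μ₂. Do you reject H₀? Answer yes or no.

reject H₀: yes

x̄₁=54.562, s₁=5.762, n₁=16
x̄₂=34.350, s₂=7.329, n₂=20
s_p² = [15·5.762² + 19·7.329²]/34 = 44.6614
SE = √(s_p²·(1/16+1/20)) = 2.2415
t = (54.562−34.350)/2.2415 = 9.0173
df = 34
p-value (one-sided, H₁ greater) = 0.00000
At α=0.1: p < α → reject H₀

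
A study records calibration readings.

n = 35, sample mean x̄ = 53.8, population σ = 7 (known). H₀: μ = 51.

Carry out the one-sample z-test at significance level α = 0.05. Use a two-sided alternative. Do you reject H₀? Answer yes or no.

SE = σ/√n = 7/√35 = 1.1832
z = (x̄−μ₀)/SE = (53.8−51)/1.1832 = 2.3664
p-value (two-sided) = 0.01796
At α=0.05: p < α → reject H₀

reject H₀: yes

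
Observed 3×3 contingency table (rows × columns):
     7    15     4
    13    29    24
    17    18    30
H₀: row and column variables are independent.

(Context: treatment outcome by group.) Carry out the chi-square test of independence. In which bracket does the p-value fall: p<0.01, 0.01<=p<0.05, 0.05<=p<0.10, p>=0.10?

Row totals [26, 66, 65], col totals [37, 62, 58], n=157
χ² = (7−6.13)²/6.13 + (15−10.27)²/10.27 + (4−9.61)²/9.61 + (13−15.55)²/15.55 + (29−26.06)²/26.06 + (24−24.38)²/24.38 + (17−15.32)²/15.32 + (18−25.67)²/25.67 + (30−24.01)²/24.01 = 10.3012
df = 4
p-value (upper-tail) = 0.03565
→ bracket: 0.01<=p<0.05

p-value bracket: 0.01<=p<0.05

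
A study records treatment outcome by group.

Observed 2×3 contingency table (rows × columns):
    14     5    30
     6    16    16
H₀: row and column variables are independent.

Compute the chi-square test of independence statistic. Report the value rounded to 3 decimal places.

Row totals [49, 38], col totals [20, 21, 46], n=87
χ² = (14−11.26)²/11.26 + (5−11.83)²/11.83 + (30−25.91)²/25.91 + (6−8.74)²/8.74 + (16−9.17)²/9.17 + (16−20.09)²/20.09 = 12.0242
df = 2

test statistic = 12.024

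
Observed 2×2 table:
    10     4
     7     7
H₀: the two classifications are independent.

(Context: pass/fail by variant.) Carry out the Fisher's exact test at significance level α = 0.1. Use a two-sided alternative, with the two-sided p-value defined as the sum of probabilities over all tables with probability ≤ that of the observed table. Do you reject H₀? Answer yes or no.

Margins: r₁=14, r₂=14, c₁=17, c₂=11, n=28
p_obs = C(14,10)·C(14,7)/C(28,17); sum pmf over tables with pmf ≤ p_obs
p-value (two-sided) = 0.44007
At α=0.1: p ≥ α → fail to reject H₀

reject H₀: no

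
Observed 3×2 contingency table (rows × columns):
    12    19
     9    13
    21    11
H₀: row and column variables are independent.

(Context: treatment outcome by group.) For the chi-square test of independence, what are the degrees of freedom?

df = (r−1)(c−1) = (3−1)·(2−1) = 2

degrees of freedom = 2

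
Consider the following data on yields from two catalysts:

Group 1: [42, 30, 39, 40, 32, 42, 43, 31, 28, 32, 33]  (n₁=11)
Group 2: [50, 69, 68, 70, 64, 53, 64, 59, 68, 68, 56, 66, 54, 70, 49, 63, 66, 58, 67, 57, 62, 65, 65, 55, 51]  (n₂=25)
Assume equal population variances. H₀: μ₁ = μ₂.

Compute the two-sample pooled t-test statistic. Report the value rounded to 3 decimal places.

test statistic = -11.184

x̄₁=35.636, s₁=5.573, n₁=11
x̄₂=61.480, s₂=6.697, n₂=25
s_p² = [10·5.573² + 24·6.697²]/34 = 40.7878
SE = √(s_p²·(1/11+1/25)) = 2.3107
t = (35.636−61.480)/2.3107 = -11.1842
df = 34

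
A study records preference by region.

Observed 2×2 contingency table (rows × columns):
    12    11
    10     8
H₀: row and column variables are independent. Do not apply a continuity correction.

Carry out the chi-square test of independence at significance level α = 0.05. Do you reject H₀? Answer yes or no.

reject H₀: no

Row totals [23, 18], col totals [22, 19], n=41
χ² = (12−12.34)²/12.34 + (11−10.66)²/10.66 + (10−9.66)²/9.66 + (8−8.34)²/8.34 = 0.0464
df = 1
p-value (upper-tail) = 0.82938
At α=0.05: p ≥ α → fail to reject H₀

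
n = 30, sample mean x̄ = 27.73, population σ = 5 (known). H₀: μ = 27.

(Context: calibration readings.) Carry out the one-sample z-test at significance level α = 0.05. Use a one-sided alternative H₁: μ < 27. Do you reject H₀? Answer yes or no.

SE = σ/√n = 5/√30 = 0.9129
z = (x̄−μ₀)/SE = (27.73−27)/0.9129 = 0.7997
p-value (one-sided, H₁ less) = 0.78805
At α=0.05: p ≥ α → fail to reject H₀

reject H₀: no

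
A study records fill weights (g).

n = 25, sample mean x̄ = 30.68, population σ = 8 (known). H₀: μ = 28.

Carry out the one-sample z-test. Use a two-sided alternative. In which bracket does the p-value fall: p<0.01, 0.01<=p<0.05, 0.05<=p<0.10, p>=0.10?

SE = σ/√n = 8/√25 = 1.6000
z = (x̄−μ₀)/SE = (30.68−28)/1.6000 = 1.6750
p-value (two-sided) = 0.09393
→ bracket: 0.05<=p<0.10

p-value bracket: 0.05<=p<0.10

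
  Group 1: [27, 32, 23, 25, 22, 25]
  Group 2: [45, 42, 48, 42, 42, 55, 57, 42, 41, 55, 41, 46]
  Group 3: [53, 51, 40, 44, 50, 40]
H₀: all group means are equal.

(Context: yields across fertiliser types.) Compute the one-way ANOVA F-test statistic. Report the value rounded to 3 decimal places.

test statistic = 32.067

Group means [25.67, 46.33, 46.33], grand mean 41.167
SSB = Σnᵢ(x̄ᵢ−x̄)² = 1922.000; SSW = ΣΣ(x−x̄ᵢ)² = 629.333
MSB = 1922.000/2 = 961.0000; MSW = 629.333/21 = 29.9683
F = MSB/MSW = 32.0673
df = (2, 21)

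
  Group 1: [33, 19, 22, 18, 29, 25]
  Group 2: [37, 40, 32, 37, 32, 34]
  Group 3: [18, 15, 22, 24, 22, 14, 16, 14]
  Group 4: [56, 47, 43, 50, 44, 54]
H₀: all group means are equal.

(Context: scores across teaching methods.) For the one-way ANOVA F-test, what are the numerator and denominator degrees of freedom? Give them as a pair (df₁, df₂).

k = 4 groups, N = 26 total
df = (k−1, N−k) = (4−1, 26−4) = (3, 22)

degrees of freedom = [3, 22]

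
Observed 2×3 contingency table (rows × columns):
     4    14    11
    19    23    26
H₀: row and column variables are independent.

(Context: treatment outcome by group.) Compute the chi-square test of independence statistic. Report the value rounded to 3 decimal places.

test statistic = 2.830

Row totals [29, 68], col totals [23, 37, 37], n=97
χ² = (4−6.88)²/6.88 + (14−11.06)²/11.06 + (11−11.06)²/11.06 + (19−16.12)²/16.12 + (23−25.94)²/25.94 + (26−25.94)²/25.94 = 2.8299
df = 2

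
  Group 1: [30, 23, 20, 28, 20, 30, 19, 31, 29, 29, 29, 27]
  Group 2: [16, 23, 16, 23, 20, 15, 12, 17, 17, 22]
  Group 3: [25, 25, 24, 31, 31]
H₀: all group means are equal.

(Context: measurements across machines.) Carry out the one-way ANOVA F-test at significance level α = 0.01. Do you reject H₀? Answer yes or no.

reject H₀: yes

Group means [26.25, 18.10, 27.20], grand mean 23.407
SSB = Σnᵢ(x̄ᵢ−x̄)² = 450.569; SSW = ΣΣ(x−x̄ᵢ)² = 391.950
MSB = 450.569/2 = 225.2843; MSW = 391.950/24 = 16.3313
F = MSB/MSW = 13.7947
df = (2, 24)
p-value (upper-tail) = 0.00010
At α=0.01: p < α → reject H₀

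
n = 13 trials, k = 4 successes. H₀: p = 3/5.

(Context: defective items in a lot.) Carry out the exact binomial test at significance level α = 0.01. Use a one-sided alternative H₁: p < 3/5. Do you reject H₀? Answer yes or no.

reject H₀: no

Exact binomial: n=13, k=4, p₀=3/5=0.6000
P(X≤4) from Σ C(n,i)·p₀^i·(1−p₀)^(n−i)
p-value (one-sided, H₁ less) = 0.03208
At α=0.01: p ≥ α → fail to reject H₀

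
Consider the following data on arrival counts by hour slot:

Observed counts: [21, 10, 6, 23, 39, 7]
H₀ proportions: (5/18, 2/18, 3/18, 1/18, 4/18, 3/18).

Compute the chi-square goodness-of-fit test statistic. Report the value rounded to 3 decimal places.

n = 106; E_i = n·p_i = [29.44, 11.78, 17.67, 5.89, 23.56, 17.67]
χ² = (21−29.44)²/29.44 + (10−11.78)²/11.78 + (6−17.67)²/17.67 + (23−5.89)²/5.89 + (39−23.56)²/23.56 + (7−17.67)²/17.67 = 76.6802
df = 5

test statistic = 76.680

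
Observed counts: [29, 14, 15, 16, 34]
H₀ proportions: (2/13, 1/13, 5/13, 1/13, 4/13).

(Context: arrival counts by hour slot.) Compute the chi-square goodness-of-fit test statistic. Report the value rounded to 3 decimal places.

test statistic = 37.227

n = 108; E_i = n·p_i = [16.62, 8.31, 41.54, 8.31, 33.23]
χ² = (29−16.62)²/16.62 + (14−8.31)²/8.31 + (15−41.54)²/41.54 + (16−8.31)²/8.31 + (34−33.23)²/33.23 = 37.2269
df = 4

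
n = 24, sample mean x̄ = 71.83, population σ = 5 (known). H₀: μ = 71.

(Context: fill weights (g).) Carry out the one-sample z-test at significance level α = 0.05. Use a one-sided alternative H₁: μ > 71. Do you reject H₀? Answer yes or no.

reject H₀: no

SE = σ/√n = 5/√24 = 1.0206
z = (x̄−μ₀)/SE = (71.83−71)/1.0206 = 0.8132
p-value (one-sided, H₁ greater) = 0.20804
At α=0.05: p ≥ α → fail to reject H₀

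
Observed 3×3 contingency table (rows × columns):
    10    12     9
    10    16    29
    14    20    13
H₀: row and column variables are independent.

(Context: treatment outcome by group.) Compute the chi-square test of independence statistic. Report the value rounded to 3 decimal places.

Row totals [31, 55, 47], col totals [34, 48, 51], n=133
χ² = (10−7.92)²/7.92 + (12−11.19)²/11.19 + (9−11.89)²/11.89 + (10−14.06)²/14.06 + (16−19.85)²/19.85 + (29−21.09)²/21.09 + (14−12.02)²/12.02 + (20−16.96)²/16.96 + (13−18.02)²/18.02 = 8.4608
df = 4

test statistic = 8.461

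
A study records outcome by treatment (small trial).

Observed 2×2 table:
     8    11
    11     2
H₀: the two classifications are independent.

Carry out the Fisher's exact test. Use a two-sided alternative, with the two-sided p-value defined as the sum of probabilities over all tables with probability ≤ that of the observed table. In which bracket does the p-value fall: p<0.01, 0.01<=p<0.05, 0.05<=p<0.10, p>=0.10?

Margins: r₁=19, r₂=13, c₁=19, c₂=13, n=32
p_obs = C(19,8)·C(13,11)/C(32,19); sum pmf over tables with pmf ≤ p_obs
p-value (two-sided) = 0.02775
→ bracket: 0.01<=p<0.05

p-value bracket: 0.01<=p<0.05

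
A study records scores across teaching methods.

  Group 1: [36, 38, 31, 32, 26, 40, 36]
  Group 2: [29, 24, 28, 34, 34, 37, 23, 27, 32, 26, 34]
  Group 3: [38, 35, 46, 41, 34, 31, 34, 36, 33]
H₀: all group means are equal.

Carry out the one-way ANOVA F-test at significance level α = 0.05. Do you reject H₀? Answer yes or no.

Group means [34.14, 29.82, 36.44], grand mean 33.148
SSB = Σnᵢ(x̄ᵢ−x̄)² = 226.692; SSW = ΣΣ(x−x̄ᵢ)² = 522.716
MSB = 226.692/2 = 113.3458; MSW = 522.716/24 = 21.7798
F = MSB/MSW = 5.2042
df = (2, 24)
p-value (upper-tail) = 0.01326
At α=0.05: p < α → reject H₀

reject H₀: yes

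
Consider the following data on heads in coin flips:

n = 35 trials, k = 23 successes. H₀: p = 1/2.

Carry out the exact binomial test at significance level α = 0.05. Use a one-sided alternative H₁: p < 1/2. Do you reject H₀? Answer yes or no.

reject H₀: no

Exact binomial: n=35, k=23, p₀=1/2=0.5000
P(X≤23) from Σ C(n,i)·p₀^i·(1−p₀)^(n−i)
p-value (one-sided, H₁ less) = 0.97952
At α=0.05: p ≥ α → fail to reject H₀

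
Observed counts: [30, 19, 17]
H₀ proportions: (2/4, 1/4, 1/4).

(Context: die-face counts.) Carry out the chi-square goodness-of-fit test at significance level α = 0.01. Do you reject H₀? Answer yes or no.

n = 66; E_i = n·p_i = [33.00, 16.50, 16.50]
χ² = (30−33.00)²/33.00 + (19−16.50)²/16.50 + (17−16.50)²/16.50 = 0.6667
df = 2
p-value (upper-tail) = 0.71653
At α=0.01: p ≥ α → fail to reject H₀

reject H₀: no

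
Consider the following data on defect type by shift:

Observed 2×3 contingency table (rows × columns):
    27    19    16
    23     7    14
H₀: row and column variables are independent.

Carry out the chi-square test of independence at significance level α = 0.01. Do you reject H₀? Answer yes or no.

reject H₀: no

Row totals [62, 44], col totals [50, 26, 30], n=106
χ² = (27−29.25)²/29.25 + (19−15.21)²/15.21 + (16−17.55)²/17.55 + (23−20.75)²/20.75 + (7−10.79)²/10.79 + (14−12.45)²/12.45 = 3.0223
df = 2
p-value (upper-tail) = 0.22065
At α=0.01: p ≥ α → fail to reject H₀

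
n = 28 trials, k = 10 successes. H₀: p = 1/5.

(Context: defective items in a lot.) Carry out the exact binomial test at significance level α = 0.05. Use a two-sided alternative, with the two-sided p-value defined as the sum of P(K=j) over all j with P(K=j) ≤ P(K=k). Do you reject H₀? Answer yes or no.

Exact binomial: n=28, k=10, p₀=1/5=0.2000
P(X=j) = C(n,j)·p₀^j·(1−p₀)^(n−j); p = Σ P(X=j) over j with P(X=j) ≤ P(X=10)
p-value (two-sided) = 0.05454
At α=0.05: p ≥ α → fail to reject H₀

reject H₀: no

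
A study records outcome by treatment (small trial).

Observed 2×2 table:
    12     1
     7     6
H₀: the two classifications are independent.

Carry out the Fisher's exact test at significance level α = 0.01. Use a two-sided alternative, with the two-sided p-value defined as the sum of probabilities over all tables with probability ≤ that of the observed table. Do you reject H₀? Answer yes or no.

Margins: r₁=13, r₂=13, c₁=19, c₂=7, n=26
p_obs = C(13,12)·C(13,7)/C(26,19); sum pmf over tables with pmf ≤ p_obs
p-value (two-sided) = 0.07304
At α=0.01: p ≥ α → fail to reject H₀

reject H₀: no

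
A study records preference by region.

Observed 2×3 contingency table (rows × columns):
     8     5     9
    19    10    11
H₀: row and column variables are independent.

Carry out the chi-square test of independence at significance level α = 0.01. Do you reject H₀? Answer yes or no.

reject H₀: no

Row totals [22, 40], col totals [27, 15, 20], n=62
χ² = (8−9.58)²/9.58 + (5−5.32)²/5.32 + (9−7.10)²/7.10 + (19−17.42)²/17.42 + (10−9.68)²/9.68 + (11−12.90)²/12.90 = 1.2256
df = 2
p-value (upper-tail) = 0.54182
At α=0.01: p ≥ α → fail to reject H₀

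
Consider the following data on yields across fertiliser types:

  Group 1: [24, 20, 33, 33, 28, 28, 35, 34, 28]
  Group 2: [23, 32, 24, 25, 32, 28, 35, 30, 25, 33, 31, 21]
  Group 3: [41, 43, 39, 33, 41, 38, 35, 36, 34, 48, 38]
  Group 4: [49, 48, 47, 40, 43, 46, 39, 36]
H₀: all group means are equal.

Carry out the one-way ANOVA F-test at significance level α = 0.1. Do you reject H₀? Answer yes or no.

reject H₀: yes

Group means [29.22, 28.25, 38.73, 43.50], grand mean 34.400
SSB = Σnᵢ(x̄ᵢ−x̄)² = 1563.613; SSW = ΣΣ(x−x̄ᵢ)² = 777.987
MSB = 1563.613/3 = 521.2042; MSW = 777.987/36 = 21.6108
F = MSB/MSW = 24.1178
df = (3, 36)
p-value (upper-tail) = 0.00000
At α=0.1: p < α → reject H₀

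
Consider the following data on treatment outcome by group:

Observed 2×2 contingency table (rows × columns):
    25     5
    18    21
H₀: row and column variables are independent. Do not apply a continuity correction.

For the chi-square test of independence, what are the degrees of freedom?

degrees of freedom = 1

df = (r−1)(c−1) = (2−1)·(2−1) = 1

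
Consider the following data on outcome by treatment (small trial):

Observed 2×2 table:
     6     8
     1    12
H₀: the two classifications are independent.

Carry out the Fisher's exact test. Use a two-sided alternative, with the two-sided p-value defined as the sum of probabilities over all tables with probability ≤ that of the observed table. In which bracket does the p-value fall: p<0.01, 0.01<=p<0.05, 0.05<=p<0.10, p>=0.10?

p-value bracket: 0.05<=p<0.10

Margins: r₁=14, r₂=13, c₁=7, c₂=20, n=27
p_obs = C(14,6)·C(13,1)/C(27,7); sum pmf over tables with pmf ≤ p_obs
p-value (two-sided) = 0.07681
→ bracket: 0.05<=p<0.10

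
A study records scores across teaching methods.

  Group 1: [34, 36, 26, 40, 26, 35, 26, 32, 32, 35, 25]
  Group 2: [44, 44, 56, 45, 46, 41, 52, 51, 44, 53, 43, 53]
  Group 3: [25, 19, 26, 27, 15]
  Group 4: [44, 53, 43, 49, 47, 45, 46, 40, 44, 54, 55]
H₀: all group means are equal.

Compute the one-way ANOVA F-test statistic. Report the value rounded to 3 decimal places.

Group means [31.55, 47.67, 22.40, 47.27], grand mean 39.769
SSB = Σnᵢ(x̄ᵢ−x̄)² = 3620.147; SSW = ΣΣ(x−x̄ᵢ)² = 876.776
MSB = 3620.147/3 = 1206.7158; MSW = 876.776/35 = 25.0507
F = MSB/MSW = 48.1709
df = (3, 35)

test statistic = 48.171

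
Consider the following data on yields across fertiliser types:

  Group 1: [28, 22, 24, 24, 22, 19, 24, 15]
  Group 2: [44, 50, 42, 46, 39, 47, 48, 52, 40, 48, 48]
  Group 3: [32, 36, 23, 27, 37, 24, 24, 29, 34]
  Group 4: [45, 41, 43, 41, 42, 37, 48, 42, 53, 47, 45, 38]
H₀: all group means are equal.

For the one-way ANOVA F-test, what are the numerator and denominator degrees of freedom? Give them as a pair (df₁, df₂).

degrees of freedom = [3, 36]

k = 4 groups, N = 40 total
df = (k−1, N−k) = (4−1, 40−4) = (3, 36)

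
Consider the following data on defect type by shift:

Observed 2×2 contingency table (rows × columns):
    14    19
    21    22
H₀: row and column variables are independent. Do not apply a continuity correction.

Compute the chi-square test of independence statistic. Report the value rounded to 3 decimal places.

test statistic = 0.309

Row totals [33, 43], col totals [35, 41], n=76
χ² = (14−15.20)²/15.20 + (19−17.80)²/17.80 + (21−19.80)²/19.80 + (22−23.20)²/23.20 = 0.3091
df = 1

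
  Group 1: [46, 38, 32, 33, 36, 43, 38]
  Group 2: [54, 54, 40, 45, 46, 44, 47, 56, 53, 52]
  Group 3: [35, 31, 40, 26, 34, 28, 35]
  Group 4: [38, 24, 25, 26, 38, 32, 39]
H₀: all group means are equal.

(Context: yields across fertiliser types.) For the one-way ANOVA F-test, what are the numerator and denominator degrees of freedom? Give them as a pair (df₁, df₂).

degrees of freedom = [3, 27]

k = 4 groups, N = 31 total
df = (k−1, N−k) = (4−1, 31−4) = (3, 27)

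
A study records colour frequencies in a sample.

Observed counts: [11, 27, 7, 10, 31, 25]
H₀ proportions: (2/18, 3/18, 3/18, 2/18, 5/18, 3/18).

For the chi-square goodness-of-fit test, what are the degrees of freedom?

degrees of freedom = 5

df = k − 1 = 6 − 1 = 5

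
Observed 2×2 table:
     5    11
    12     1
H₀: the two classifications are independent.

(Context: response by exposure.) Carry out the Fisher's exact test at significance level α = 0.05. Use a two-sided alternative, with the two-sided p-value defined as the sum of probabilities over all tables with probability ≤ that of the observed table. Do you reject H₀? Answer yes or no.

reject H₀: yes

Margins: r₁=16, r₂=13, c₁=17, c₂=12, n=29
p_obs = C(16,5)·C(13,12)/C(29,17); sum pmf over tables with pmf ≤ p_obs
p-value (two-sided) = 0.00181
At α=0.05: p < α → reject H₀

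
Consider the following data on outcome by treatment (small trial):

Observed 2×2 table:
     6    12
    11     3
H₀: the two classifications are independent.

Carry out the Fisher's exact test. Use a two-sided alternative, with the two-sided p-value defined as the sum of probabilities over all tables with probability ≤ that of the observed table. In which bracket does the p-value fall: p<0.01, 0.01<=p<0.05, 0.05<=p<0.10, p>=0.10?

p-value bracket: 0.01<=p<0.05

Margins: r₁=18, r₂=14, c₁=17, c₂=15, n=32
p_obs = C(18,6)·C(14,11)/C(32,17); sum pmf over tables with pmf ≤ p_obs
p-value (two-sided) = 0.01550
→ bracket: 0.01<=p<0.05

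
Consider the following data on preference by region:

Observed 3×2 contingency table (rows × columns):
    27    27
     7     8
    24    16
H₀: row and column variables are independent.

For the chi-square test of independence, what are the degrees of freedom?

degrees of freedom = 2

df = (r−1)(c−1) = (3−1)·(2−1) = 2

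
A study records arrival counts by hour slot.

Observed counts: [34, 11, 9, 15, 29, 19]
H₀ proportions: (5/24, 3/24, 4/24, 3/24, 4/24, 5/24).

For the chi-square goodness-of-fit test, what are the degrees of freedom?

df = k − 1 = 6 − 1 = 5

degrees of freedom = 5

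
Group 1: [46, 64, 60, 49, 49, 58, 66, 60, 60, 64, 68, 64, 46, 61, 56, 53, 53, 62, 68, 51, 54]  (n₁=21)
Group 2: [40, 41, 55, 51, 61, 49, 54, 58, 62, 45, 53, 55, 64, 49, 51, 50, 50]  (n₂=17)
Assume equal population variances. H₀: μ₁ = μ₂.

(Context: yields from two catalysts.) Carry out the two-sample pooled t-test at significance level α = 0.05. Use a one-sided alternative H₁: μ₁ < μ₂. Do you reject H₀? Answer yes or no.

reject H₀: no

x̄₁=57.714, s₁=6.987, n₁=21
x̄₂=52.235, s₂=6.732, n₂=17
s_p² = [20·6.987² + 16·6.732²]/36 = 47.2596
SE = √(s_p²·(1/21+1/17)) = 2.2429
t = (57.714−52.235)/2.2429 = 2.4429
df = 36
p-value (one-sided, H₁ less) = 0.99020
At α=0.05: p ≥ α → fail to reject H₀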